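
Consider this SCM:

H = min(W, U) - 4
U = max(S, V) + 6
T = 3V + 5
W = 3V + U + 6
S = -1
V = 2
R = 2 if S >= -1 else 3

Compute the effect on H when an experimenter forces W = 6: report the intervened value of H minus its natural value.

The intervention breaks the incoming arrows to W: W = 3V + U + 6 no longer applies, and W = 6.
U = max(S, V) + 6  [with S=-1, V=2]  = 8
H = min(W, U) - 4  [with W=6, U=8]  = 2
Without intervention: U = max(S, V) + 6  [with S=-1, V=2]  = 8; W = 3V + U + 6  [with V=2, U=8]  = 20; H = min(W, U) - 4  [with W=20, U=8]  = 4.
Change = 2 − 4 = -2.

-2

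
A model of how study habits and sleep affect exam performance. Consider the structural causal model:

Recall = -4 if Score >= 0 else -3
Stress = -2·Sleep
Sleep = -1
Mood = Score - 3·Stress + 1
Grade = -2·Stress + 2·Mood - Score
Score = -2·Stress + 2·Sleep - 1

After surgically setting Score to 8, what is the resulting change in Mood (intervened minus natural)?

The intervention breaks the incoming arrows to Score: Score = -2·Stress + 2·Sleep - 1 no longer applies, and Score = 8.
Stress = -2·Sleep  [with Sleep=-1]  = 2
Mood = Score - 3·Stress + 1  [with Score=8, Stress=2]  = 3
Without intervention: Stress = -2·Sleep  [with Sleep=-1]  = 2; Score = -2·Stress + 2·Sleep - 1  [with Stress=2, Sleep=-1]  = -7; Mood = Score - 3·Stress + 1  [with Score=-7, Stress=2]  = -12.
Change = 3 − (-12) = 15.

15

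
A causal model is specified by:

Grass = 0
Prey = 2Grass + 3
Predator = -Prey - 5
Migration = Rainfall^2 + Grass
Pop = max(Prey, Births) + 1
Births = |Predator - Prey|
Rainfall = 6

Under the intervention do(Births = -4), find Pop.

Under do(Births=-4), the mechanism Births = |Predator - Prey| is discarded; Births is fixed at -4.
Prey = 2Grass + 3  [with Grass=0]  = 3
Pop = max(Prey, Births) + 1  [with Prey=3, Births=-4]  = 4

4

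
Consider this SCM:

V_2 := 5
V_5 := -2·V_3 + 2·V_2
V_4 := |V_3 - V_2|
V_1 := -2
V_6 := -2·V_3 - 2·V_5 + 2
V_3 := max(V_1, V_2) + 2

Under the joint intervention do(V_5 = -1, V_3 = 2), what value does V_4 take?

Under do(V_5 = -1, V_3 = 2), each intervened variable's structural equation is replaced by its fixed value.
V_4 = |V_3 - V_2|  [with V_3=2, V_2=5]  = 3

3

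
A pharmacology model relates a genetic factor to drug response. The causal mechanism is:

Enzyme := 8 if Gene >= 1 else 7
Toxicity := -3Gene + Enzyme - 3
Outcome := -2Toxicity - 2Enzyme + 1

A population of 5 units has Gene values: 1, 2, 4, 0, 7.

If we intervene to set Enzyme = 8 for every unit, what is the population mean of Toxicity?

do(Enzyme=8) breaks Enzyme's dependence on Gene. With Enzyme=8 fixed, Toxicity across the units is 2, -1, -7, 5, -16, mean -3.4.

-3.4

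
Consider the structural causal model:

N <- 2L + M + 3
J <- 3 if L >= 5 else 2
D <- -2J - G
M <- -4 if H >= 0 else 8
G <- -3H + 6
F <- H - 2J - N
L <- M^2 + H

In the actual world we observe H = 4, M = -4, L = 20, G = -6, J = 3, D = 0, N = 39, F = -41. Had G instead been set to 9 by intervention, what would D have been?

Under do(G=9), the mechanism G <- -3H + 6 is discarded; G is fixed at 9.
M = -4 if H >= 0 else 8  [with H=4]  = -4
L = M^2 + H  [with M=-4, H=4]  = 20
J = 3 if L >= 5 else 2  [with L=20]  = 3
D = -2J - G  [with J=3, G=9]  = -15

-15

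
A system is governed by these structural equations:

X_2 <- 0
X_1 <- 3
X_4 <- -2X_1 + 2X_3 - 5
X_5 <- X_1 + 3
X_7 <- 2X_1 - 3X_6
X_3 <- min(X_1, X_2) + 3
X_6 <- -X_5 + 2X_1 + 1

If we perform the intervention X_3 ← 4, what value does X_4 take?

-3

The intervention breaks the incoming arrows to X_3: X_3 <- min(X_1, X_2) + 3 no longer applies, and X_3 = 4.
X_4 = -2X_1 + 2X_3 - 5  [with X_1=3, X_3=4]  = -3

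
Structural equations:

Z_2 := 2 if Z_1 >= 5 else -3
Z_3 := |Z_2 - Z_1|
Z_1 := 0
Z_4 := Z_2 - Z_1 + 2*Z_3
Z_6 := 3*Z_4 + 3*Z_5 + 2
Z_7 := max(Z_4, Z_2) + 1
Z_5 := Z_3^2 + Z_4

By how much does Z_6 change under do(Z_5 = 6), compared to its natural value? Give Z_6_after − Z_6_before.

The intervention breaks the incoming arrows to Z_5: Z_5 := Z_3^2 + Z_4 no longer applies, and Z_5 = 6.
Z_2 = 2 if Z_1 >= 5 else -3  [with Z_1=0]  = -3
Z_3 = |Z_2 - Z_1|  [with Z_2=-3, Z_1=0]  = 3
Z_4 = Z_2 - Z_1 + 2*Z_3  [with Z_2=-3, Z_1=0, Z_3=3]  = 3
Z_6 = 3*Z_4 + 3*Z_5 + 2  [with Z_4=3, Z_5=6]  = 29
Without intervention: Z_2 = 2 if Z_1 >= 5 else -3  [with Z_1=0]  = -3; Z_3 = |Z_2 - Z_1|  [with Z_2=-3, Z_1=0]  = 3; Z_4 = Z_2 - Z_1 + 2*Z_3  [with Z_2=-3, Z_1=0, Z_3=3]  = 3; Z_5 = Z_3^2 + Z_4  [with Z_3=3, Z_4=3]  = 12; Z_6 = 3*Z_4 + 3*Z_5 + 2  [with Z_4=3, Z_5=12]  = 47.
Change = 29 − 47 = -18.

-18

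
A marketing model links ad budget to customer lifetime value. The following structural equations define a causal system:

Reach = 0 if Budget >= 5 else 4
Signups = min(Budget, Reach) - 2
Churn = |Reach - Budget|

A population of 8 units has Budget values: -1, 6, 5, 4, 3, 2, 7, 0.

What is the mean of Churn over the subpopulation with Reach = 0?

6

Observing Reach=0 restricts to units where Reach's equation naturally yields 0: Budget ∈ {6, 5, 7}. In that subpopulation Churn = 6, 5, 7, mean 6.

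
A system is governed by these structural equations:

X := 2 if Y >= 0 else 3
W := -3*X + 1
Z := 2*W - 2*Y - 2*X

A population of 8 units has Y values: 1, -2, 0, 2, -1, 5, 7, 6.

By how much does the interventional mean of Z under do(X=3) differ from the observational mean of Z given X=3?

Under do(X=3), X's equation is replaced by X=3 for every unit. Per-unit Z: -24, -18, -22, -26, -20, -32, -36, -34. Mean = -26.5.
E[Z|X=3] averages over only the 2 units with X=3 (Y = -2, -1): Z = -18, -20, mean -19.
Difference = -26.5 − (-19) = -7.5.

-7.5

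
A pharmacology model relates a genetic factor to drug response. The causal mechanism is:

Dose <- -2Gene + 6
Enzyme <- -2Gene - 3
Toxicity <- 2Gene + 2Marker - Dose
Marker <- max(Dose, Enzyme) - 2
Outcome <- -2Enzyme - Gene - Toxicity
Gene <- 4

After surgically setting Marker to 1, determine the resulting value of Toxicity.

12

Intervening sets Marker = 1 and removes its equation (Marker <- max(Dose, Enzyme) - 2).
Dose = -2Gene + 6  [with Gene=4]  = -2
Toxicity = 2Gene + 2Marker - Dose  [with Gene=4, Marker=1, Dose=-2]  = 12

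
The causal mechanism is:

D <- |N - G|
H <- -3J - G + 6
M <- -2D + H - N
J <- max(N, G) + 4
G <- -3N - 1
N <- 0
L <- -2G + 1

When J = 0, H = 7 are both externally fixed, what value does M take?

5

Under do(J = 0, H = 7), each intervened variable's structural equation is replaced by its fixed value.
G = -3N - 1  [with N=0]  = -1
D = |N - G|  [with N=0, G=-1]  = 1
M = -2D + H - N  [with D=1, H=7, N=0]  = 5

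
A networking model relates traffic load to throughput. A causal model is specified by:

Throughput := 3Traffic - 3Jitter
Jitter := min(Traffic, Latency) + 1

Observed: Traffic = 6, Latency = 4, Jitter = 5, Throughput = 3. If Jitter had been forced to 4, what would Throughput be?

The intervention breaks the incoming arrows to Jitter: Jitter := min(Traffic, Latency) + 1 no longer applies, and Jitter = 4.
Throughput = 3Traffic - 3Jitter  [with Traffic=6, Jitter=4]  = 6

6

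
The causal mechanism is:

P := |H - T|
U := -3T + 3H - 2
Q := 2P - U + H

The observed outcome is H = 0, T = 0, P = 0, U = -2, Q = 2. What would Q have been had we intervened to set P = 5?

12

do(P=5) replaces the equation P := |H - T| with the constant P = 5.
U = -3T + 3H - 2  [with T=0, H=0]  = -2
Q = 2P - U + H  [with P=5, U=-2, H=0]  = 12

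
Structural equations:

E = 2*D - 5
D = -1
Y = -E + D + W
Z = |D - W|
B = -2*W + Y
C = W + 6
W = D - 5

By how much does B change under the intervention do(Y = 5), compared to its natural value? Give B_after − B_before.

Under do(Y=5), the mechanism Y = -E + D + W is discarded; Y is fixed at 5.
W = D - 5  [with D=-1]  = -6
B = -2*W + Y  [with W=-6, Y=5]  = 17
Without intervention: E = 2*D - 5  [with D=-1]  = -7; W = D - 5  [with D=-1]  = -6; Y = -E + D + W  [with E=-7, D=-1, W=-6]  = 0; B = -2*W + Y  [with W=-6, Y=0]  = 12.
Change = 17 − 12 = 5.

5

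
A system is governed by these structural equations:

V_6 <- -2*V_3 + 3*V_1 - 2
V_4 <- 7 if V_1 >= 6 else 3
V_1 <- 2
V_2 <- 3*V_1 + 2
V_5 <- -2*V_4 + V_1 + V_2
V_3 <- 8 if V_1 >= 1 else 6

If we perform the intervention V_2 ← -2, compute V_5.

do(V_2=-2) replaces the equation V_2 <- 3*V_1 + 2 with the constant V_2 = -2.
V_4 = 7 if V_1 >= 6 else 3  [with V_1=2]  = 3
V_5 = -2*V_4 + V_1 + V_2  [with V_4=3, V_1=2, V_2=-2]  = -6

-6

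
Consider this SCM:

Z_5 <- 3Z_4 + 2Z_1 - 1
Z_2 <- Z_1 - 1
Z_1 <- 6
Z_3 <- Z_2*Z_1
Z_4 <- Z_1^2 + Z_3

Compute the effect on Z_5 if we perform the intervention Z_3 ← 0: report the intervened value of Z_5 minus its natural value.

-90

do(Z_3=0) replaces the equation Z_3 <- Z_2*Z_1 with the constant Z_3 = 0.
Z_4 = Z_1^2 + Z_3  [with Z_1=6, Z_3=0]  = 36
Z_5 = 3Z_4 + 2Z_1 - 1  [with Z_4=36, Z_1=6]  = 119
Without intervention: Z_2 = Z_1 - 1  [with Z_1=6]  = 5; Z_3 = Z_2*Z_1  [with Z_2=5, Z_1=6]  = 30; Z_4 = Z_1^2 + Z_3  [with Z_1=6, Z_3=30]  = 66; Z_5 = 3Z_4 + 2Z_1 - 1  [with Z_4=66, Z_1=6]  = 209.
Change = 119 − 209 = -90.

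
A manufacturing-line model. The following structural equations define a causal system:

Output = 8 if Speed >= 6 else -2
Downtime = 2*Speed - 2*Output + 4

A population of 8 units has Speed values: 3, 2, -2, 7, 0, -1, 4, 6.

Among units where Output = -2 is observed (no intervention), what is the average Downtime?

Observing Output=-2 restricts to units where Output's equation naturally yields -2: Speed ∈ {3, 2, -2, 0, -1, 4}. In that subpopulation Downtime = 14, 12, 4, 8, 6, 16, mean 10.

10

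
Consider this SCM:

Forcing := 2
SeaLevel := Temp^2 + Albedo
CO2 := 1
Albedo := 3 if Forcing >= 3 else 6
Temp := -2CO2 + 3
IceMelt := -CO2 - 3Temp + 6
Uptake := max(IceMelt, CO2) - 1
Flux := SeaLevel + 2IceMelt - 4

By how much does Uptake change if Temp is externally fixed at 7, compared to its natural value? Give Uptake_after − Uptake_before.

The intervention breaks the incoming arrows to Temp: Temp := -2CO2 + 3 no longer applies, and Temp = 7.
IceMelt = -CO2 - 3Temp + 6  [with CO2=1, Temp=7]  = -16
Uptake = max(IceMelt, CO2) - 1  [with IceMelt=-16, CO2=1]  = 0
Without intervention: Temp = -2CO2 + 3  [with CO2=1]  = 1; IceMelt = -CO2 - 3Temp + 6  [with CO2=1, Temp=1]  = 2; Uptake = max(IceMelt, CO2) - 1  [with IceMelt=2, CO2=1]  = 1.
Change = 0 − 1 = -1.

-1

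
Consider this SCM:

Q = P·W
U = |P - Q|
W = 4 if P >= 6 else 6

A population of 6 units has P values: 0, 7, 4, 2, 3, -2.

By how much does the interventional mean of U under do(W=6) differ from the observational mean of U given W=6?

do(W=6) breaks W's dependence on P. With W=6 fixed, U across the units is 0, 35, 20, 10, 15, 10, mean 15.
Observing W=6 restricts to units where W's equation naturally yields 6: P ∈ {0, 4, 2, 3, -2}. In that subpopulation U = 0, 20, 10, 15, 10, mean 11.
Difference = 15 − 11 = 4.

4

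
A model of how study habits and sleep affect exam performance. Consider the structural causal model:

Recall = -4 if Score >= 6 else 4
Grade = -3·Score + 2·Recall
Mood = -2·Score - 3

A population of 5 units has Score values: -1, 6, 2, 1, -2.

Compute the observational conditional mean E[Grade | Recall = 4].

E[Grade|Recall=4] averages over only the 4 units with Recall=4 (Score = -1, 2, 1, -2): Grade = 11, 2, 5, 14, mean 8.

8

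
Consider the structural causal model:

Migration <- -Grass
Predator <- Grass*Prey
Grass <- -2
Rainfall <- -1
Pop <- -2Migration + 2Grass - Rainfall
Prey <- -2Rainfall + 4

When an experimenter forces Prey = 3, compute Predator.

The intervention breaks the incoming arrows to Prey: Prey <- -2Rainfall + 4 no longer applies, and Prey = 3.
Predator = Grass*Prey  [with Grass=-2, Prey=3]  = -6

-6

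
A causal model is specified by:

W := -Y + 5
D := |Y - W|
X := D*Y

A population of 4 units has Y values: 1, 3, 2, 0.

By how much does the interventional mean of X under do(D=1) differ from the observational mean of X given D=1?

Under do(D=1), D's equation is replaced by D=1 for every unit. Per-unit X: 1, 3, 2, 0. Mean = 1.5.
Conditioning on D=1 selects the 2 unit(s) with Y ∈ {3, 2}. Their X values: 3, 2. Mean = 2.5.
Difference = 1.5 − 2.5 = -1.

-1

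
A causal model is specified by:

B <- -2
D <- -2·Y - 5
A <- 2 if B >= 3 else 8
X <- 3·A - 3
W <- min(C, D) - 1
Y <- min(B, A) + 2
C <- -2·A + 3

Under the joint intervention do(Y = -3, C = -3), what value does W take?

Under do(Y = -3, C = -3), each intervened variable's structural equation is replaced by its fixed value.
D = -2·Y - 5  [with Y=-3]  = 1
W = min(C, D) - 1  [with C=-3, D=1]  = -4

-4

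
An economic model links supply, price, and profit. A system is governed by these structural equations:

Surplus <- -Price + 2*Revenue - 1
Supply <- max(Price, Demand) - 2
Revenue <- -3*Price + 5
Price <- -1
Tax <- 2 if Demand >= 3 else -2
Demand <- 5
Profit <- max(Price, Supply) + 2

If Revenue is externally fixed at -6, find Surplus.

The intervention breaks the incoming arrows to Revenue: Revenue <- -3*Price + 5 no longer applies, and Revenue = -6.
Surplus = -Price + 2*Revenue - 1  [with Price=-1, Revenue=-6]  = -12

-12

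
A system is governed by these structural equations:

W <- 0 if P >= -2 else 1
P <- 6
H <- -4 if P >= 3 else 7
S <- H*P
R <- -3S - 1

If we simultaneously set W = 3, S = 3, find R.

Setting W = 3, S = 3 by intervention discards those variables' equations.
R = -3S - 1  [with S=3]  = -10

-10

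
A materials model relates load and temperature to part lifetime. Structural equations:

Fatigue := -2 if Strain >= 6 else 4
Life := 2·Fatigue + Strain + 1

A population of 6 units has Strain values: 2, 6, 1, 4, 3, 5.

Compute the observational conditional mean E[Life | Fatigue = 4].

12

Observing Fatigue=4 restricts to units where Fatigue's equation naturally yields 4: Strain ∈ {2, 1, 4, 3, 5}. In that subpopulation Life = 11, 10, 13, 12, 14, mean 12.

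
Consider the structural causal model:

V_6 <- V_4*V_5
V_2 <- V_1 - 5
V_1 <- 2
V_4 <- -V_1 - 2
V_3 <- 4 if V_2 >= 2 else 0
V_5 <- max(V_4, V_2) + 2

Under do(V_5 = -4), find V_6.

The intervention breaks the incoming arrows to V_5: V_5 <- max(V_4, V_2) + 2 no longer applies, and V_5 = -4.
V_4 = -V_1 - 2  [with V_1=2]  = -4
V_6 = V_4*V_5  [with V_4=-4, V_5=-4]  = 16

16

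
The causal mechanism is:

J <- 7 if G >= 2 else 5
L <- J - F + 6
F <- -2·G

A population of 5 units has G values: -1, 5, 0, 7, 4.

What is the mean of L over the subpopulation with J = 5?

10

Conditioning on J=5 selects the 2 unit(s) with G ∈ {-1, 0}. Their L values: 9, 11. Mean = 10.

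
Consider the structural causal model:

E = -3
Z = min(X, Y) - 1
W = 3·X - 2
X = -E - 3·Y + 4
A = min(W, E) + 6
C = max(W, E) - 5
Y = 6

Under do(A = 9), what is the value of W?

The intervention breaks the incoming arrows to A: A = min(W, E) + 6 no longer applies, and A = 9.
Since W is not a descendant of the intervened variable, it is unaffected.
X = -E - 3·Y + 4  [with E=-3, Y=6]  = -11
W = 3·X - 2  [with X=-11]  = -35

-35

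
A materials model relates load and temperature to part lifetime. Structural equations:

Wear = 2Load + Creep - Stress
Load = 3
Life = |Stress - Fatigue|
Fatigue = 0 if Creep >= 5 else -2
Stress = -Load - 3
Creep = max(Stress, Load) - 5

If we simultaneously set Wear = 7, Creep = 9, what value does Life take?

6

The joint intervention fixes Wear = 7, Creep = 9, removing each variable's own equation.
Stress = -Load - 3  [with Load=3]  = -6
Fatigue = 0 if Creep >= 5 else -2  [with Creep=9]  = 0
Life = |Stress - Fatigue|  [with Stress=-6, Fatigue=0]  = 6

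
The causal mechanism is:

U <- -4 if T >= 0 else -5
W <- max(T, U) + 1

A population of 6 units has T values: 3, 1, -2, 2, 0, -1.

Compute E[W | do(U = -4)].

1.5

do(U=-4) breaks U's dependence on T. With U=-4 fixed, W across the units is 4, 2, -1, 3, 1, 0, mean 1.5.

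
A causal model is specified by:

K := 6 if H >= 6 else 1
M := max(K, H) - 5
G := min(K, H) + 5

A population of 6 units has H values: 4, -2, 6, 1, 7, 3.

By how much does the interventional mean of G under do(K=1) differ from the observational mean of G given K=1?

Under do(K=1), K's equation is replaced by K=1 for every unit. Per-unit G: 6, 3, 6, 6, 6, 6. Mean = 5.5.
E[G|K=1] averages over only the 4 units with K=1 (H = 4, -2, 1, 3): G = 6, 3, 6, 6, mean 5.25.
Difference = 5.5 − 5.25 = 0.25.

0.25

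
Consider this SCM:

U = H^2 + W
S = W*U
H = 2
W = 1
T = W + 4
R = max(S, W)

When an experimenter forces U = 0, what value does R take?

1

The intervention breaks the incoming arrows to U: U = H^2 + W no longer applies, and U = 0.
S = W*U  [with W=1, U=0]  = 0
R = max(S, W)  [with S=0, W=1]  = 1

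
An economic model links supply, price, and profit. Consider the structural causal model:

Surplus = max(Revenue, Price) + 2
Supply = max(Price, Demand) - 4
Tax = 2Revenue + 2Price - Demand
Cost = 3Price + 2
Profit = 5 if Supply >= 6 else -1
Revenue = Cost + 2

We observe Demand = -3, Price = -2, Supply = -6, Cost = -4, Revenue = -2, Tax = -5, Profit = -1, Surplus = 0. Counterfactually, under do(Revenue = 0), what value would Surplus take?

2

do(Revenue=0) replaces the equation Revenue = Cost + 2 with the constant Revenue = 0.
Surplus = max(Revenue, Price) + 2  [with Revenue=0, Price=-2]  = 2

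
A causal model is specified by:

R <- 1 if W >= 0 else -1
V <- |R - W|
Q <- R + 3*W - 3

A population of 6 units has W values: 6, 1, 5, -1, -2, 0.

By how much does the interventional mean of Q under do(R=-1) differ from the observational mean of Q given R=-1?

do(R=-1) breaks R's dependence on W. With R=-1 fixed, Q across the units is 14, -1, 11, -7, -10, -4, mean 0.5.
Conditioning on R=-1 selects the 2 unit(s) with W ∈ {-1, -2}. Their Q values: -7, -10. Mean = -8.5.
Difference = 0.5 − (-8.5) = 9.

9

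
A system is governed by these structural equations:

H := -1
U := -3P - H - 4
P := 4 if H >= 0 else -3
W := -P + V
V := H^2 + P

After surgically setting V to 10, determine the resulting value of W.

13

do(V=10) replaces the equation V := H^2 + P with the constant V = 10.
P = 4 if H >= 0 else -3  [with H=-1]  = -3
W = -P + V  [with P=-3, V=10]  = 13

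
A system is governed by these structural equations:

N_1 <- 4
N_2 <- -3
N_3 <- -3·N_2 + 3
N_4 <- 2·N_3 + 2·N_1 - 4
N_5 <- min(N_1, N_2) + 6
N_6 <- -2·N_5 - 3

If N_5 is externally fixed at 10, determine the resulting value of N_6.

The intervention breaks the incoming arrows to N_5: N_5 <- min(N_1, N_2) + 6 no longer applies, and N_5 = 10.
N_6 = -2·N_5 - 3  [with N_5=10]  = -23

-23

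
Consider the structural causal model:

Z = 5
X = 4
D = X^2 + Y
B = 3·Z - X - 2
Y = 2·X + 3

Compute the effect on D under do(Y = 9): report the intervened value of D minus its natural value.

do(Y=9) replaces the equation Y = 2·X + 3 with the constant Y = 9.
D = X^2 + Y  [with X=4, Y=9]  = 25
Without intervention: Y = 2·X + 3  [with X=4]  = 11; D = X^2 + Y  [with X=4, Y=11]  = 27.
Change = 25 − 27 = -2.

-2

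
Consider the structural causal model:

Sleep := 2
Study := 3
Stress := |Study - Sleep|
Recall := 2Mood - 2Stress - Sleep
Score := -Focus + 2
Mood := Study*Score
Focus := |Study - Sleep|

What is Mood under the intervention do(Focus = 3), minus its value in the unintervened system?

Under do(Focus=3), the mechanism Focus := |Study - Sleep| is discarded; Focus is fixed at 3.
Score = -Focus + 2  [with Focus=3]  = -1
Mood = Study*Score  [with Study=3, Score=-1]  = -3
Without intervention: Focus = |Study - Sleep|  [with Study=3, Sleep=2]  = 1; Score = -Focus + 2  [with Focus=1]  = 1; Mood = Study*Score  [with Study=3, Score=1]  = 3.
Change = -3 − 3 = -6.

-6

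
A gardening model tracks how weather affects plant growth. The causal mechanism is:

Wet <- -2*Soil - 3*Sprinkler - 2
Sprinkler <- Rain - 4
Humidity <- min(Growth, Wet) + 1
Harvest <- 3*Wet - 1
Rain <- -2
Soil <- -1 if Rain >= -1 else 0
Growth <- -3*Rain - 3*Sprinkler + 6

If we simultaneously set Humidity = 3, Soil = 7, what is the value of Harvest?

5

Under do(Humidity = 3, Soil = 7), each intervened variable's structural equation is replaced by its fixed value.
Sprinkler = Rain - 4  [with Rain=-2]  = -6
Wet = -2*Soil - 3*Sprinkler - 2  [with Soil=7, Sprinkler=-6]  = 2
Harvest = 3*Wet - 1  [with Wet=2]  = 5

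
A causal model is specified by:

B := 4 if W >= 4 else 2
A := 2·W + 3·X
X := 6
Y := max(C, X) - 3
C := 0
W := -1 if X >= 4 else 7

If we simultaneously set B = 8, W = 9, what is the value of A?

36

The joint intervention fixes B = 8, W = 9, removing each variable's own equation.
A = 2·W + 3·X  [with W=9, X=6]  = 36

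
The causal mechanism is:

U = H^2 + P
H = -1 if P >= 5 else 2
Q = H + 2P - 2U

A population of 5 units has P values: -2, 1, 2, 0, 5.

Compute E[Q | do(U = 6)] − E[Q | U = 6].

Every unit gets U=6 under the intervention. Q values become -14, -8, -6, -10, -3; E[Q|do(U=6)] = -8.2.
Observing U=6 restricts to units where U's equation naturally yields 6: P ∈ {2, 5}. In that subpopulation Q = -6, -3, mean -4.5.
Difference = -8.2 − (-4.5) = -3.7.

-3.7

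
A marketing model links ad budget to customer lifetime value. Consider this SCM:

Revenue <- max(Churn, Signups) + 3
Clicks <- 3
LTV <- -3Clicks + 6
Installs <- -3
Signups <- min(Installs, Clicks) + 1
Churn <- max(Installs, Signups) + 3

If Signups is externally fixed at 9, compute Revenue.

15

do(Signups=9) replaces the equation Signups <- min(Installs, Clicks) + 1 with the constant Signups = 9.
Churn = max(Installs, Signups) + 3  [with Installs=-3, Signups=9]  = 12
Revenue = max(Churn, Signups) + 3  [with Churn=12, Signups=9]  = 15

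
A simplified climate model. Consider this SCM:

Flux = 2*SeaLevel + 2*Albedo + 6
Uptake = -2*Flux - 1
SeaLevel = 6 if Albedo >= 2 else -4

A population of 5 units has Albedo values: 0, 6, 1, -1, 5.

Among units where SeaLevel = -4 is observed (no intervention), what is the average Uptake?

E[Uptake|SeaLevel=-4] averages over only the 3 units with SeaLevel=-4 (Albedo = 0, 1, -1): Uptake = 3, -1, 7, mean 3.

3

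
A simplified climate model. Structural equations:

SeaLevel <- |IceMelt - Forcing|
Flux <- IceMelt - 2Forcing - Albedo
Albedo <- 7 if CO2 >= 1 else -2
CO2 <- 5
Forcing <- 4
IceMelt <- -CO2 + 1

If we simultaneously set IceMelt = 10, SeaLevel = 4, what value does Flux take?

-5

Setting IceMelt = 10, SeaLevel = 4 by intervention discards those variables' equations.
Albedo = 7 if CO2 >= 1 else -2  [with CO2=5]  = 7
Flux = IceMelt - 2Forcing - Albedo  [with IceMelt=10, Forcing=4, Albedo=7]  = -5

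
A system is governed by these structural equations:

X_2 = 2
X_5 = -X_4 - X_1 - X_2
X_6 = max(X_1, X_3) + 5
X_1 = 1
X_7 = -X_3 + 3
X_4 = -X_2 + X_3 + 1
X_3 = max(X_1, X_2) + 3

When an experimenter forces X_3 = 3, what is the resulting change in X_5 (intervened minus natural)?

do(X_3=3) replaces the equation X_3 = max(X_1, X_2) + 3 with the constant X_3 = 3.
X_4 = -X_2 + X_3 + 1  [with X_2=2, X_3=3]  = 2
X_5 = -X_4 - X_1 - X_2  [with X_4=2, X_1=1, X_2=2]  = -5
Without intervention: X_3 = max(X_1, X_2) + 3  [with X_1=1, X_2=2]  = 5; X_4 = -X_2 + X_3 + 1  [with X_2=2, X_3=5]  = 4; X_5 = -X_4 - X_1 - X_2  [with X_4=4, X_1=1, X_2=2]  = -7.
Change = -5 − (-7) = 2.

2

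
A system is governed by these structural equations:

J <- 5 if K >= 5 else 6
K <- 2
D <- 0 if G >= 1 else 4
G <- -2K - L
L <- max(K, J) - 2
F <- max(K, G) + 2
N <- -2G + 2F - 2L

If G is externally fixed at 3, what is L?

4

Under do(G=3), the mechanism G <- -2K - L is discarded; G is fixed at 3.
Since L is not a descendant of the intervened variable, it is unaffected.
J = 5 if K >= 5 else 6  [with K=2]  = 6
L = max(K, J) - 2  [with K=2, J=6]  = 4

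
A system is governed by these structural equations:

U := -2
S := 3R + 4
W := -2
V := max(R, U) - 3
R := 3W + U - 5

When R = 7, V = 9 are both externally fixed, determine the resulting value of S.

25

The joint intervention fixes R = 7, V = 9, removing each variable's own equation.
S = 3R + 4  [with R=7]  = 25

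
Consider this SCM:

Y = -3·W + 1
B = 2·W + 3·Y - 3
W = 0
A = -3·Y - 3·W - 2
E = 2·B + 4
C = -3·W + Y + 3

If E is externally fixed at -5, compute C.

4

Under do(E=-5), the mechanism E = 2·B + 4 is discarded; E is fixed at -5.
Since C is not a descendant of the intervened variable, it is unaffected.
Y = -3·W + 1  [with W=0]  = 1
C = -3·W + Y + 3  [with W=0, Y=1]  = 4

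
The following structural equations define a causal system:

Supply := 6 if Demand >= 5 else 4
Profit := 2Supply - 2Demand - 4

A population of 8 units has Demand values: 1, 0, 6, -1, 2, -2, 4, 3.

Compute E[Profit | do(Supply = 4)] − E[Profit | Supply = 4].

do(Supply=4) breaks Supply's dependence on Demand. With Supply=4 fixed, Profit across the units is 2, 4, -8, 6, 0, 8, -4, -2, mean 0.75.
E[Profit|Supply=4] averages over only the 7 units with Supply=4 (Demand = 1, 0, -1, 2, -2, 4, 3): Profit = 2, 4, 6, 0, 8, -4, -2, mean 2.
Difference = 0.75 − 2 = -1.25.

-1.25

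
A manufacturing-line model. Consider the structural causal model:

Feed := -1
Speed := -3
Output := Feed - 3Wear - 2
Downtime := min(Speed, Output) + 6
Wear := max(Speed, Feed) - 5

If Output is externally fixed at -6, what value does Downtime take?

Intervening sets Output = -6 and removes its equation (Output := Feed - 3Wear - 2).
Downtime = min(Speed, Output) + 6  [with Speed=-3, Output=-6]  = 0

0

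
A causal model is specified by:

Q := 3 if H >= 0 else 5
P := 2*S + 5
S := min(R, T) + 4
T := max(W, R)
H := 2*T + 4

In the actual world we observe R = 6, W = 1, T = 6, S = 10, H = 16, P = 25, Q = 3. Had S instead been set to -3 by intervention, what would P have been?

Under do(S=-3), the mechanism S := min(R, T) + 4 is discarded; S is fixed at -3.
P = 2*S + 5  [with S=-3]  = -1

-1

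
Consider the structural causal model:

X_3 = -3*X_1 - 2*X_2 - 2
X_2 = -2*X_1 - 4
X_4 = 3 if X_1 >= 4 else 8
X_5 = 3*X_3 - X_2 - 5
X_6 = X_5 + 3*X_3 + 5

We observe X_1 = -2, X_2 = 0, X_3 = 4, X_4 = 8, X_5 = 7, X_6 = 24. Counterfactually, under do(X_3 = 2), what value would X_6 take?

12

The intervention breaks the incoming arrows to X_3: X_3 = -3*X_1 - 2*X_2 - 2 no longer applies, and X_3 = 2.
X_2 = -2*X_1 - 4  [with X_1=-2]  = 0
X_5 = 3*X_3 - X_2 - 5  [with X_3=2, X_2=0]  = 1
X_6 = X_5 + 3*X_3 + 5  [with X_5=1, X_3=2]  = 12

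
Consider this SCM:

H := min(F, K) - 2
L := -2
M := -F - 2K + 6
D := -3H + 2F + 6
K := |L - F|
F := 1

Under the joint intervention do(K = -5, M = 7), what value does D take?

29

The joint intervention fixes K = -5, M = 7, removing each variable's own equation.
H = min(F, K) - 2  [with F=1, K=-5]  = -7
D = -3H + 2F + 6  [with H=-7, F=1]  = 29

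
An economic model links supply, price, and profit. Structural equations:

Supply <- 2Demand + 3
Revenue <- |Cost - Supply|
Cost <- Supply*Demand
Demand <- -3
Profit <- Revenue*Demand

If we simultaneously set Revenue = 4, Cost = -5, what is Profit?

-12

The joint intervention fixes Revenue = 4, Cost = -5, removing each variable's own equation.
Profit = Revenue*Demand  [with Revenue=4, Demand=-3]  = -12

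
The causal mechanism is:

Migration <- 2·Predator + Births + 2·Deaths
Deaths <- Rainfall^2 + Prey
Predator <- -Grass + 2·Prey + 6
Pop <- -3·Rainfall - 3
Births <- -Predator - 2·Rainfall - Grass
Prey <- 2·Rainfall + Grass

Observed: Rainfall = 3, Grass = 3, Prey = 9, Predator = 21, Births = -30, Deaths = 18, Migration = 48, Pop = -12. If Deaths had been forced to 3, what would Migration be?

Intervening sets Deaths = 3 and removes its equation (Deaths <- Rainfall^2 + Prey).
Prey = 2·Rainfall + Grass  [with Rainfall=3, Grass=3]  = 9
Predator = -Grass + 2·Prey + 6  [with Grass=3, Prey=9]  = 21
Births = -Predator - 2·Rainfall - Grass  [with Predator=21, Rainfall=3, Grass=3]  = -30
Migration = 2·Predator + Births + 2·Deaths  [with Predator=21, Births=-30, Deaths=3]  = 18

18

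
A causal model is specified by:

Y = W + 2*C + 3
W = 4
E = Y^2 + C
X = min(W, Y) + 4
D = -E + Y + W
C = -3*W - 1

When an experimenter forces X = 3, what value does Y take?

do(X=3) replaces the equation X = min(W, Y) + 4 with the constant X = 3.
Y is not downstream of the intervention, so its value is determined by the original equations.
C = -3*W - 1  [with W=4]  = -13
Y = W + 2*C + 3  [with W=4, C=-13]  = -19

-19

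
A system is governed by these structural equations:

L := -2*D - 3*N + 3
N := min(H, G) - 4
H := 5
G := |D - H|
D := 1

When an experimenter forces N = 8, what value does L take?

-23

Intervening sets N = 8 and removes its equation (N := min(H, G) - 4).
L = -2*D - 3*N + 3  [with D=1, N=8]  = -23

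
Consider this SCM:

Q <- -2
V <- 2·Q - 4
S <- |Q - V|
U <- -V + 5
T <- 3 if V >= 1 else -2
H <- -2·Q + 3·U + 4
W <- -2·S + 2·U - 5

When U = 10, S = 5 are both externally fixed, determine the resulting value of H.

38

The joint intervention fixes U = 10, S = 5, removing each variable's own equation.
H = -2·Q + 3·U + 4  [with Q=-2, U=10]  = 38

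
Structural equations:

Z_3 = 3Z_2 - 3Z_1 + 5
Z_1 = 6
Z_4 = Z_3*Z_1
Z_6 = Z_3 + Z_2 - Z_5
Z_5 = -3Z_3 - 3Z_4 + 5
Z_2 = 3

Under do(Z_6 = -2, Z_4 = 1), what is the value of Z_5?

14

Setting Z_6 = -2, Z_4 = 1 by intervention discards those variables' equations.
Z_3 = 3Z_2 - 3Z_1 + 5  [with Z_2=3, Z_1=6]  = -4
Z_5 = -3Z_3 - 3Z_4 + 5  [with Z_3=-4, Z_4=1]  = 14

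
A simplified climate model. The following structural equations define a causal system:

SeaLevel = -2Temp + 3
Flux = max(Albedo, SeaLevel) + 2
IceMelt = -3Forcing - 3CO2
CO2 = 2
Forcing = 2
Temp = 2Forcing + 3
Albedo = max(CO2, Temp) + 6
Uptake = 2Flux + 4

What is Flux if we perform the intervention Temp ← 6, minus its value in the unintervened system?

-1

The intervention breaks the incoming arrows to Temp: Temp = 2Forcing + 3 no longer applies, and Temp = 6.
Albedo = max(CO2, Temp) + 6  [with CO2=2, Temp=6]  = 12
SeaLevel = -2Temp + 3  [with Temp=6]  = -9
Flux = max(Albedo, SeaLevel) + 2  [with Albedo=12, SeaLevel=-9]  = 14
Without intervention: Temp = 2Forcing + 3  [with Forcing=2]  = 7; Albedo = max(CO2, Temp) + 6  [with CO2=2, Temp=7]  = 13; SeaLevel = -2Temp + 3  [with Temp=7]  = -11; Flux = max(Albedo, SeaLevel) + 2  [with Albedo=13, SeaLevel=-11]  = 15.
Change = 14 − 15 = -1.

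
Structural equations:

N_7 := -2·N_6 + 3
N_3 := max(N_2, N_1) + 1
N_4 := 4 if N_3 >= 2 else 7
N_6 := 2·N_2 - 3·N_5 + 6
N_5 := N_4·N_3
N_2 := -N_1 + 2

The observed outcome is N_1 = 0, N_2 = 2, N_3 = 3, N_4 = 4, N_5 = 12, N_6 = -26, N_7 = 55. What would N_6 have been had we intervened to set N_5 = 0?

10

The intervention breaks the incoming arrows to N_5: N_5 := N_4·N_3 no longer applies, and N_5 = 0.
N_2 = -N_1 + 2  [with N_1=0]  = 2
N_6 = 2·N_2 - 3·N_5 + 6  [with N_2=2, N_5=0]  = 10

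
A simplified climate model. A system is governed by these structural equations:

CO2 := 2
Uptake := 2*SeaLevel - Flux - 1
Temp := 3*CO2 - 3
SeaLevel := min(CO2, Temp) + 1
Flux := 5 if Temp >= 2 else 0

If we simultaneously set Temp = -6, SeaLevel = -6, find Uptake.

Under do(Temp = -6, SeaLevel = -6), each intervened variable's structural equation is replaced by its fixed value.
Flux = 5 if Temp >= 2 else 0  [with Temp=-6]  = 0
Uptake = 2*SeaLevel - Flux - 1  [with SeaLevel=-6, Flux=0]  = -13

-13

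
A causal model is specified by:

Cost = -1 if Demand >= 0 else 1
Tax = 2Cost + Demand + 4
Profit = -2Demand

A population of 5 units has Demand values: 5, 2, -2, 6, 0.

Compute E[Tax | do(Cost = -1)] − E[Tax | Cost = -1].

-1.05

Under do(Cost=-1), Cost's equation is replaced by Cost=-1 for every unit. Per-unit Tax: 7, 4, 0, 8, 2. Mean = 4.2.
E[Tax|Cost=-1] averages over only the 4 units with Cost=-1 (Demand = 5, 2, 6, 0): Tax = 7, 4, 8, 2, mean 5.25.
Difference = 4.2 − 5.25 = -1.05.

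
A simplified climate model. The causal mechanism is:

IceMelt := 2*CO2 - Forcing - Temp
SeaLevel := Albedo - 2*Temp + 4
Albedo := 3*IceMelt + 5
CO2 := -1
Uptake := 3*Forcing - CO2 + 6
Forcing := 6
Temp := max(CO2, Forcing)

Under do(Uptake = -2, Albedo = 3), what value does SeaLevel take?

-5

Setting Uptake = -2, Albedo = 3 by intervention discards those variables' equations.
Temp = max(CO2, Forcing)  [with CO2=-1, Forcing=6]  = 6
SeaLevel = Albedo - 2*Temp + 4  [with Albedo=3, Temp=6]  = -5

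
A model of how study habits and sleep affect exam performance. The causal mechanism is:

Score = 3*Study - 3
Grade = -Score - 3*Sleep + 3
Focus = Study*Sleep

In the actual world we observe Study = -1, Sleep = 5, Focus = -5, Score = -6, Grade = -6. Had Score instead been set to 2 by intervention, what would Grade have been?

-14

Intervening sets Score = 2 and removes its equation (Score = 3*Study - 3).
Grade = -Score - 3*Sleep + 3  [with Score=2, Sleep=5]  = -14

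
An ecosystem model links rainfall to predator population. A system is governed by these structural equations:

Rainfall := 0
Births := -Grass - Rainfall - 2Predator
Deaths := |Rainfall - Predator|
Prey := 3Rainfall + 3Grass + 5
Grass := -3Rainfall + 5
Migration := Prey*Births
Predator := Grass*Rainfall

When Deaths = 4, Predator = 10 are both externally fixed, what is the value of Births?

Setting Deaths = 4, Predator = 10 by intervention discards those variables' equations.
Grass = -3Rainfall + 5  [with Rainfall=0]  = 5
Births = -Grass - Rainfall - 2Predator  [with Grass=5, Rainfall=0, Predator=10]  = -25

-25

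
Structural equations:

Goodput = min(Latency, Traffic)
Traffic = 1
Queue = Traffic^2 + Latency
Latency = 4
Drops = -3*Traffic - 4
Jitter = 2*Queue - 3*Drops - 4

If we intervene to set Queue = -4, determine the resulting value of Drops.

-7

The intervention breaks the incoming arrows to Queue: Queue = Traffic^2 + Latency no longer applies, and Queue = -4.
Drops is not downstream of the intervention, so its value is determined by the original equations.
Drops = -3*Traffic - 4  [with Traffic=1]  = -7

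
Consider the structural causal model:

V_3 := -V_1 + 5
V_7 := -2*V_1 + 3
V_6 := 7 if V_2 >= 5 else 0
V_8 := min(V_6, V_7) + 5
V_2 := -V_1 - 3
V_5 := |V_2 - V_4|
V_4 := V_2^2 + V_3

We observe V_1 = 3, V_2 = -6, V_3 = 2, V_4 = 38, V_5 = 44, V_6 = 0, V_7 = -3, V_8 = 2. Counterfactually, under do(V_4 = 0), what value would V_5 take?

Intervening sets V_4 = 0 and removes its equation (V_4 := V_2^2 + V_3).
V_2 = -V_1 - 3  [with V_1=3]  = -6
V_5 = |V_2 - V_4|  [with V_2=-6, V_4=0]  = 6

6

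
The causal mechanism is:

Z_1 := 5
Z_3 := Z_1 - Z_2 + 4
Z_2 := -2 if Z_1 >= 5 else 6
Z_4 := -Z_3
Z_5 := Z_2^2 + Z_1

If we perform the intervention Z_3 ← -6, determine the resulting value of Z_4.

6

The intervention breaks the incoming arrows to Z_3: Z_3 := Z_1 - Z_2 + 4 no longer applies, and Z_3 = -6.
Z_4 = -Z_3  [with Z_3=-6]  = 6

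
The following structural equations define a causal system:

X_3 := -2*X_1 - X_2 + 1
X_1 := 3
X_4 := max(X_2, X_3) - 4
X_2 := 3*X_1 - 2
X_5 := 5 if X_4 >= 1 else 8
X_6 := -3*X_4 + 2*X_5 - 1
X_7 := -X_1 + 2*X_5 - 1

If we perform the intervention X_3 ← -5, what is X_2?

Under do(X_3=-5), the mechanism X_3 := -2*X_1 - X_2 + 1 is discarded; X_3 is fixed at -5.
Since X_2 is not a descendant of the intervened variable, it is unaffected.
X_2 = 3*X_1 - 2  [with X_1=3]  = 7

7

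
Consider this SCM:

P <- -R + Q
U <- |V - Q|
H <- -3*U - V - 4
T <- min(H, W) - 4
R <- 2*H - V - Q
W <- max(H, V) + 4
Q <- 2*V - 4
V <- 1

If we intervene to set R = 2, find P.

-4

Under do(R=2), the mechanism R <- 2*H - V - Q is discarded; R is fixed at 2.
Q = 2*V - 4  [with V=1]  = -2
P = -R + Q  [with R=2, Q=-2]  = -4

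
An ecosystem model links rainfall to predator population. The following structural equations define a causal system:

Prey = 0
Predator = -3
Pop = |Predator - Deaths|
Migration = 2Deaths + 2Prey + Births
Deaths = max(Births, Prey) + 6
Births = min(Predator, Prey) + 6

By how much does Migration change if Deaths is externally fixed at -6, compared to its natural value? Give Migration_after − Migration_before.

Intervening sets Deaths = -6 and removes its equation (Deaths = max(Births, Prey) + 6).
Births = min(Predator, Prey) + 6  [with Predator=-3, Prey=0]  = 3
Migration = 2Deaths + 2Prey + Births  [with Deaths=-6, Prey=0, Births=3]  = -9
Without intervention: Births = min(Predator, Prey) + 6  [with Predator=-3, Prey=0]  = 3; Deaths = max(Births, Prey) + 6  [with Births=3, Prey=0]  = 9; Migration = 2Deaths + 2Prey + Births  [with Deaths=9, Prey=0, Births=3]  = 21.
Change = -9 − 21 = -30.

-30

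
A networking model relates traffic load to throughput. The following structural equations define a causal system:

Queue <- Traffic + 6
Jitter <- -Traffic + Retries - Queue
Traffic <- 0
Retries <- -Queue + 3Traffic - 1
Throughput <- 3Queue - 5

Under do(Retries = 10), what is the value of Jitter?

4

The intervention breaks the incoming arrows to Retries: Retries <- -Queue + 3Traffic - 1 no longer applies, and Retries = 10.
Queue = Traffic + 6  [with Traffic=0]  = 6
Jitter = -Traffic + Retries - Queue  [with Traffic=0, Retries=10, Queue=6]  = 4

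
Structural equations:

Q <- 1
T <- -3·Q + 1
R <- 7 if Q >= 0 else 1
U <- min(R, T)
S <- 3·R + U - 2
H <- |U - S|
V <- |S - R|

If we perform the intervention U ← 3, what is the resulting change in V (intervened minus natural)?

The intervention breaks the incoming arrows to U: U <- min(R, T) no longer applies, and U = 3.
R = 7 if Q >= 0 else 1  [with Q=1]  = 7
S = 3·R + U - 2  [with R=7, U=3]  = 22
V = |S - R|  [with S=22, R=7]  = 15
Without intervention: T = -3·Q + 1  [with Q=1]  = -2; R = 7 if Q >= 0 else 1  [with Q=1]  = 7; U = min(R, T)  [with R=7, T=-2]  = -2; S = 3·R + U - 2  [with R=7, U=-2]  = 17; V = |S - R|  [with S=17, R=7]  = 10.
Change = 15 − 10 = 5.

5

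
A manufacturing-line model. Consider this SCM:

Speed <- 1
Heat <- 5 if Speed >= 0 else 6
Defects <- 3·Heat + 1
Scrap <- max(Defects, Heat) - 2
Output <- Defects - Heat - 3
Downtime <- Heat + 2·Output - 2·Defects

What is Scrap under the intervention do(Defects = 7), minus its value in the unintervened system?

The intervention breaks the incoming arrows to Defects: Defects <- 3·Heat + 1 no longer applies, and Defects = 7.
Heat = 5 if Speed >= 0 else 6  [with Speed=1]  = 5
Scrap = max(Defects, Heat) - 2  [with Defects=7, Heat=5]  = 5
Without intervention: Heat = 5 if Speed >= 0 else 6  [with Speed=1]  = 5; Defects = 3·Heat + 1  [with Heat=5]  = 16; Scrap = max(Defects, Heat) - 2  [with Defects=16, Heat=5]  = 14.
Change = 5 − 14 = -9.

-9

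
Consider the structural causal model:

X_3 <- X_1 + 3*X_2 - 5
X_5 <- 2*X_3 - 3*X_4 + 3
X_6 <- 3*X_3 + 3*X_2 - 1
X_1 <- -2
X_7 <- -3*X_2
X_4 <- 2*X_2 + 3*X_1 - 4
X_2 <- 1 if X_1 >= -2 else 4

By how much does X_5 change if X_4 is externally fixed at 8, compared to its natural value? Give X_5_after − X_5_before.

Intervening sets X_4 = 8 and removes its equation (X_4 <- 2*X_2 + 3*X_1 - 4).
X_2 = 1 if X_1 >= -2 else 4  [with X_1=-2]  = 1
X_3 = X_1 + 3*X_2 - 5  [with X_1=-2, X_2=1]  = -4
X_5 = 2*X_3 - 3*X_4 + 3  [with X_3=-4, X_4=8]  = -29
Without intervention: X_2 = 1 if X_1 >= -2 else 4  [with X_1=-2]  = 1; X_3 = X_1 + 3*X_2 - 5  [with X_1=-2, X_2=1]  = -4; X_4 = 2*X_2 + 3*X_1 - 4  [with X_2=1, X_1=-2]  = -8; X_5 = 2*X_3 - 3*X_4 + 3  [with X_3=-4, X_4=-8]  = 19.
Change = -29 − 19 = -48.

-48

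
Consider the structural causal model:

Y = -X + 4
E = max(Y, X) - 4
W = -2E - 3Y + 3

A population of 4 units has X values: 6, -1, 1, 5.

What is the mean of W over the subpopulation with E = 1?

-5

Observing E=1 restricts to units where E's equation naturally yields 1: X ∈ {-1, 5}. In that subpopulation W = -14, 4, mean -5.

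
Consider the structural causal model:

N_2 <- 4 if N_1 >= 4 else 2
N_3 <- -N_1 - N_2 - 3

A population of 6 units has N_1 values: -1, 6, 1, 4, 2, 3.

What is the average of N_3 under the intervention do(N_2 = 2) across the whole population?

-7.5

do(N_2=2) breaks N_2's dependence on N_1. With N_2=2 fixed, N_3 across the units is -4, -11, -6, -9, -7, -8, mean -7.5.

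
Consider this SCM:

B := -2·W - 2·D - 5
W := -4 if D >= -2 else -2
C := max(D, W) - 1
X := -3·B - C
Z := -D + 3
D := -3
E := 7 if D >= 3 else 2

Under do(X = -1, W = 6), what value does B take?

The joint intervention fixes X = -1, W = 6, removing each variable's own equation.
B = -2·W - 2·D - 5  [with W=6, D=-3]  = -11

-11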